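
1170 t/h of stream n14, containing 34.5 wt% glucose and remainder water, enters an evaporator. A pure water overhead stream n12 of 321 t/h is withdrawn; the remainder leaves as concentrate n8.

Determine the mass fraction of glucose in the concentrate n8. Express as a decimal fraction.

glucose is not removed: 1170×0.345 = 403.65 t/h of glucose enters n8.
Concentrate = 1170 − 321 = 849 t/h.
Mass fraction = 403.65/849 = 0.475.

0.475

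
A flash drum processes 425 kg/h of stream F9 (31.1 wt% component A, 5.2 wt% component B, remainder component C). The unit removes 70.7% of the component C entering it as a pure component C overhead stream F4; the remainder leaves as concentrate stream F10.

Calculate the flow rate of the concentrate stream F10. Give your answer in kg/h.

233.6 kg/h

component C entering = 425×0.637 = 270.73 kg/h; overhead removed = 0.707×270.73 = 191.4 kg/h.
Concentrate = 425 − 191.4 = 233.6 kg/h.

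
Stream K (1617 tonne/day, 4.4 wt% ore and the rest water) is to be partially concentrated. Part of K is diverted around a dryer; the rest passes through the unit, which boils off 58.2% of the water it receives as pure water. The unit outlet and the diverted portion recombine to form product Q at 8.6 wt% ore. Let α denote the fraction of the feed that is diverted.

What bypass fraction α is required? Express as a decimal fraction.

All 1617×0.044 = 71.148 tonne/day of ore reaches Q, so Q = 71.148/0.086 = 827.3 tonne/day and vapour = 789.7 tonne/day.
The evaporator receives (1−α)·1617 of feed at 0.956 water and removes 0.582 of that water:
0.582×0.956×(1−α)×1617 = 789.7
(1−α) = 789.7/899.69 = 0.8777;  α = 0.1223.

0.122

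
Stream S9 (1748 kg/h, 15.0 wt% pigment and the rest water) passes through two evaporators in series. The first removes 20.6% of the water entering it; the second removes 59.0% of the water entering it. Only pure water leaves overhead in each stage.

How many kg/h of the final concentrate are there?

water in feed = 1748×0.850 = 1485.8 kg/h.
After stage 1: water left = (1−0.206)×1485.8 = 1179.7; stream total = 1441.9 kg/h.
After stage 2: water left = (1−0.590)×1179.7 = 483.69; final concentrate = 745.89 kg/h.

745.9 kg/h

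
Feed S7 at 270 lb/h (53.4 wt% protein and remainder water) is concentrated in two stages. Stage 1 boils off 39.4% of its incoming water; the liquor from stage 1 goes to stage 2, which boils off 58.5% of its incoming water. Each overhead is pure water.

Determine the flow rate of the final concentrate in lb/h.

175.8 lb/h

water in feed = 270×0.466 = 125.82 lb/h.
After stage 1: water left = (1−0.394)×125.82 = 76.247; stream total = 220.43 lb/h.
After stage 2: water left = (1−0.585)×76.247 = 31.642; final concentrate = 175.82 lb/h.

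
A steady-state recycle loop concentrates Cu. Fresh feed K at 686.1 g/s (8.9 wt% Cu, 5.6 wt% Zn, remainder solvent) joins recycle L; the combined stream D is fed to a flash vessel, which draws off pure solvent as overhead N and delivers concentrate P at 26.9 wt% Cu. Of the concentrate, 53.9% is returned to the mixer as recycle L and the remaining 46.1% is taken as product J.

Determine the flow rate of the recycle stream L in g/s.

Overall Cu balance (none leaves overhead): Cu in fresh feed = Cu in product, i.e. 686.1×0.089 = (1−0.539)·P·0.269.
P = 61.063/(0.269×0.461) = 492.41 g/s.
Recycle L = 0.539×492.41 = 265.41 g/s.

265.4 g/s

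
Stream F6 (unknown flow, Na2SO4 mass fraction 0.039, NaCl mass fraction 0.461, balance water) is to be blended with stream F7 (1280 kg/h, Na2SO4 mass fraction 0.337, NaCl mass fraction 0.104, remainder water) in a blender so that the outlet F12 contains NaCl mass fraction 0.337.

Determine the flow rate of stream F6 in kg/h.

2405 kg/h

Let F6 be the unknown flow. Total out = 1280 + F6.
NaCl balance: 133.12 + 0.461·F6 = 0.337·(1280 + F6)
(0.461 − 0.337)·F6 = 0.337×1280 − 133.12 = 298.24
F6 = 298.24 / 0.124 = 2405.2 kg/h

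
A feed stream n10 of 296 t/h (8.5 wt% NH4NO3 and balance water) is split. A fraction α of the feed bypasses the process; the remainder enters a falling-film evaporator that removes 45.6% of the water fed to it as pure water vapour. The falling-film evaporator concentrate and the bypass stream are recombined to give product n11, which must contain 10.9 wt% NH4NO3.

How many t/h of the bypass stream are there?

139.8 t/h

All 296×0.085 = 25.16 t/h of NH4NO3 reaches n11, so n11 = 25.16/0.109 = 230.83 t/h and vapour = 65.174 t/h.
The evaporator receives (1−α)·296 of feed at 0.915 water and removes 0.456 of that water:
0.456×0.915×(1−α)×296 = 65.174
(1−α) = 65.174/123.5 = 0.5277;  α = 0.4723.
Bypass flow = 0.4723×296 = 139.8 t/h.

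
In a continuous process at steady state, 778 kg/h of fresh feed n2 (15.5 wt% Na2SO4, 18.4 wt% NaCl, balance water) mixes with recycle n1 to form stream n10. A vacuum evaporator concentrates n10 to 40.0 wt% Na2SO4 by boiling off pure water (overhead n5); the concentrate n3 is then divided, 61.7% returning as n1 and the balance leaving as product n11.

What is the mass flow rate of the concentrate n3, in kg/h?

787.1 kg/h

Overall Na2SO4 balance (none leaves overhead): Na2SO4 in fresh feed = Na2SO4 in product, i.e. 778×0.155 = (1−0.617)·n3·0.400.
n3 = 120.59/(0.400×0.383) = 787.14 kg/h.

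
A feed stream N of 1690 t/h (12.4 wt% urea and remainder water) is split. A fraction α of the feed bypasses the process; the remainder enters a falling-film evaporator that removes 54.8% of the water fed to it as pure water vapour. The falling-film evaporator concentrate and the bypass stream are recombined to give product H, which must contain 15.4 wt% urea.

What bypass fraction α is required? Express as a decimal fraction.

0.594

All 1690×0.124 = 209.56 t/h of urea reaches H, so H = 209.56/0.154 = 1360.8 t/h and vapour = 329.22 t/h.
The evaporator receives (1−α)·1690 of feed at 0.876 water and removes 0.548 of that water:
0.548×0.876×(1−α)×1690 = 329.22
(1−α) = 329.22/811.28 = 0.4058;  α = 0.5942.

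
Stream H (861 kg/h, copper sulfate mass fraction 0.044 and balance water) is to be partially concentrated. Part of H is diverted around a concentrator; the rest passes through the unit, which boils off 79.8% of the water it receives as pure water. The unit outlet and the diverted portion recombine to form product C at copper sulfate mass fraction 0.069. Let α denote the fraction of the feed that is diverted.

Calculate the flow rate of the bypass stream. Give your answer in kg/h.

All 861×0.044 = 37.884 kg/h of copper sulfate reaches C, so C = 37.884/0.069 = 549.04 kg/h and vapour = 311.96 kg/h.
The evaporator receives (1−α)·861 of feed at 0.956 water and removes 0.798 of that water:
0.798×0.956×(1−α)×861 = 311.96
(1−α) = 311.96/656.85 = 0.4749;  α = 0.5251.
Bypass flow = 0.5251×861 = 452.08 kg/h.

452.1 kg/h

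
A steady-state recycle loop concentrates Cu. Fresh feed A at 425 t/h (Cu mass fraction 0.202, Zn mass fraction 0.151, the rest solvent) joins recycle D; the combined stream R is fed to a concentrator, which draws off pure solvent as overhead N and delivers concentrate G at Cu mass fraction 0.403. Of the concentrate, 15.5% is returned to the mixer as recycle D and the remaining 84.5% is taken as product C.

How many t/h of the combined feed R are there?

Overall Cu balance (none leaves overhead): Cu in fresh feed = Cu in product, i.e. 425×0.202 = (1−0.155)·G·0.403.
G = 85.85/(0.403×0.845) = 252.1 t/h.
Recycle D = 0.155×252.1 = 39.076 t/h.
Combined feed R = 425 + 39.076 = 464.08 t/h.

464.1 t/h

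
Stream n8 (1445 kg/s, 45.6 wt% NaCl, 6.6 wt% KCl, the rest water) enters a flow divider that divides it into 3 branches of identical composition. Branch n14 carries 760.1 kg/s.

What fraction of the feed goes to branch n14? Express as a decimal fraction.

Fraction to n14 = 760.1/1445 = 0.5260.

0.526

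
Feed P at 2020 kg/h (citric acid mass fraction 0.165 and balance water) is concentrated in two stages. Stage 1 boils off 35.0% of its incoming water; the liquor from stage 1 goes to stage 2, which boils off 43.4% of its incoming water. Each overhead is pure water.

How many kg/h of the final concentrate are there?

953.8 kg/h

water in feed = 2020×0.835 = 1686.7 kg/h.
After stage 1: water left = (1−0.350)×1686.7 = 1096.4; stream total = 1429.7 kg/h.
After stage 2: water left = (1−0.434)×1096.4 = 620.54; final concentrate = 953.84 kg/h.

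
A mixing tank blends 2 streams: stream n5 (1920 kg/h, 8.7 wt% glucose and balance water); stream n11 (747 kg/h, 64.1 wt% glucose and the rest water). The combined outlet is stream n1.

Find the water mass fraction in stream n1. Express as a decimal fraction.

0.7578

Total flow out = 1920 + 747 = 2667 kg/h.
water in = 1920×0.913 + 747×0.359 = 2021.1 kg/h.
water mass fraction in n1 = 2021.1/2667 = 0.7578.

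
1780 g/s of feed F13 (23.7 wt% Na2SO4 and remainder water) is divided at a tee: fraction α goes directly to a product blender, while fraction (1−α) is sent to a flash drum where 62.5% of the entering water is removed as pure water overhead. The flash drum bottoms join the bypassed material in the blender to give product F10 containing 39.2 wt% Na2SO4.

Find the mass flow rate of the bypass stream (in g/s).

304.1 g/s

All 1780×0.237 = 421.86 g/s of Na2SO4 reaches F10, so F10 = 421.86/0.392 = 1076.2 g/s and vapour = 703.83 g/s.
The evaporator receives (1−α)·1780 of feed at 0.763 water and removes 0.625 of that water:
0.625×0.763×(1−α)×1780 = 703.83
(1−α) = 703.83/848.84 = 0.8292;  α = 0.1708.
Bypass flow = 0.1708×1780 = 304.09 g/s.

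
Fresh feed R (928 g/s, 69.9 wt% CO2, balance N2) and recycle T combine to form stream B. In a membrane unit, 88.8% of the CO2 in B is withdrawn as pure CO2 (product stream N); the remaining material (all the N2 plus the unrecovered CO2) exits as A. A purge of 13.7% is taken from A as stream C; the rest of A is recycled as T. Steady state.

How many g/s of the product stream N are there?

637.7 g/s

CO2 in B: m_A = 928×0.699 + (1−0.137)·(1−0.888)·m_A, so m_A = 648.67/0.9033 = 718.08 g/s.
Product N = 0.888×718.08 = 637.65 g/s.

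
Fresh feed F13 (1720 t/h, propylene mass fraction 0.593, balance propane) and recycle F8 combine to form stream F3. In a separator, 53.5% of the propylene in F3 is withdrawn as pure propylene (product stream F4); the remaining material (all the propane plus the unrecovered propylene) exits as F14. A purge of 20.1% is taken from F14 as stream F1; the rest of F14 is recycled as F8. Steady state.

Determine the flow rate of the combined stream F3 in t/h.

5106 t/h

propane enters only via F13 and leaves only via the purge: 1720×0.407 = 0.201×(propane in F14), and the separator passes all propane, so propane in F3 = propane in F14 = 3482.8 t/h.
propylene in F3: m_A = 1720×0.593 + (1−0.201)·(1−0.535)·m_A, so m_A = 1020/0.6285 = 1622.9 t/h.
F3 = 1622.9 + 3482.8 = 5105.7 t/h.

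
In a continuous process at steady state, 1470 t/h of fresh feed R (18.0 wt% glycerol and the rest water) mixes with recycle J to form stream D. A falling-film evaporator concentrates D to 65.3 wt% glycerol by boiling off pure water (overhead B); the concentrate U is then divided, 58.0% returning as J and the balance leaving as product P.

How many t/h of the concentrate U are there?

Overall glycerol balance (none leaves overhead): glycerol in fresh feed = glycerol in product, i.e. 1470×0.180 = (1−0.580)·U·0.653.
U = 264.6/(0.653×0.420) = 964.78 t/h.

964.8 t/h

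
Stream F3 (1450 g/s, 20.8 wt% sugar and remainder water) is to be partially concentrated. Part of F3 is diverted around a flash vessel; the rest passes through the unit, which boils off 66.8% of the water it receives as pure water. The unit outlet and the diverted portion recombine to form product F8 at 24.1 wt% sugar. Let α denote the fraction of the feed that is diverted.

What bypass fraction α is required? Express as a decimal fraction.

0.741

All 1450×0.208 = 301.6 g/s of sugar reaches F8, so F8 = 301.6/0.241 = 1251.5 g/s and vapour = 198.55 g/s.
The evaporator receives (1−α)·1450 of feed at 0.792 water and removes 0.668 of that water:
0.668×0.792×(1−α)×1450 = 198.55
(1−α) = 198.55/767.13 = 0.2588;  α = 0.7412.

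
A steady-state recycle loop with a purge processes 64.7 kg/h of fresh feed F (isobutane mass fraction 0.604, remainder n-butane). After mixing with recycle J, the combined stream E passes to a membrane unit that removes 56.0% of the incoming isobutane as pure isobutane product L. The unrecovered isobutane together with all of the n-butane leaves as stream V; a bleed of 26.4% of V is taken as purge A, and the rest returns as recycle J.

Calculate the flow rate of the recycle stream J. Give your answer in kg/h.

90.15 kg/h

n-butane enters only via F and leaves only via the purge: 64.7×0.396 = 0.264×(n-butane in V), and the membrane unit passes all n-butane, so n-butane in E = n-butane in V = 97.05 kg/h.
isobutane in E: m_A = 64.7×0.604 + (1−0.264)·(1−0.560)·m_A, so m_A = 39.079/0.6762 = 57.795 kg/h.
V = (1−0.560)×57.795 + 97.05 = 122.48 kg/h.
Recycle J = (1−0.264)×122.48 = 90.145 kg/h.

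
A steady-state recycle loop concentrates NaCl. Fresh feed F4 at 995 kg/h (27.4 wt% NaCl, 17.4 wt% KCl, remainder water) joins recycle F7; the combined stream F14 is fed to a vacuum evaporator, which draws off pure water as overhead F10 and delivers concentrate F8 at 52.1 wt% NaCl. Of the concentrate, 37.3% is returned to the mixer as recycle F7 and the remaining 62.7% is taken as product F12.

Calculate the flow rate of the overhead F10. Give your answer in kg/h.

Overall NaCl balance (none leaves overhead): NaCl in fresh feed = NaCl in product, i.e. 995×0.274 = (1−0.373)·F8·0.521.
F8 = 272.63/(0.521×0.627) = 834.58 kg/h.
Recycle F7 = 0.373×834.58 = 311.3 kg/h.
Combined feed F14 = 995 + 311.3 = 1306.3 kg/h.
Overhead F10 = F14 − F8 = 1306.3 − 834.58 = 471.72 kg/h.

471.7 kg/h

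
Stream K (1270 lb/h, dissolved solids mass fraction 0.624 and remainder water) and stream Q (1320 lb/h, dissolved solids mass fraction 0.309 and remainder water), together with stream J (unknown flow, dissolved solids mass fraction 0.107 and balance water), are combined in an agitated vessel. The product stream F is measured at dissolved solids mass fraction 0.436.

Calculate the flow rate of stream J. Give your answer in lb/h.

Let J be the unknown flow. Total out = 2590 + J.
dissolved solids balance: 1200.4 + 0.107·J = 0.436·(2590 + J)
(0.107 − 0.436)·J = 0.436×2590 − 1200.4 = -71.12
J = -71.12 / -0.329 = 216.17 lb/h

216.2 lb/h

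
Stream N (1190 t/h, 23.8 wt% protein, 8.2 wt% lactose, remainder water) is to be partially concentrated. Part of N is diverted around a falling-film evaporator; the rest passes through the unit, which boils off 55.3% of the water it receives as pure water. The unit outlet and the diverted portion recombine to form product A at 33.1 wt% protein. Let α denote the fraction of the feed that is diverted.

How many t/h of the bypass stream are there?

300.9 t/h

All 1190×0.238 = 283.22 t/h of protein reaches A, so A = 283.22/0.331 = 855.65 t/h and vapour = 334.35 t/h.
The evaporator receives (1−α)·1190 of feed at 0.680 water and removes 0.553 of that water:
0.553×0.680×(1−α)×1190 = 334.35
(1−α) = 334.35/447.49 = 0.7472;  α = 0.2528.
Bypass flow = 0.2528×1190 = 300.86 t/h.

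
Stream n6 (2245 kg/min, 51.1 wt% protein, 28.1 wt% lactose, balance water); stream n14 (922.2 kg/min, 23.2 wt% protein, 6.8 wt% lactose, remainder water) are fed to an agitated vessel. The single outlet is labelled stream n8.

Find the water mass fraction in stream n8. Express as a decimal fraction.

Total flow out = 2245 + 922.2 = 3167.2 kg/min.
water in = 2245×0.208 + 922.2×0.700 = 1112.5 kg/min.
water mass fraction in n8 = 1112.5/3167.2 = 0.351.

0.351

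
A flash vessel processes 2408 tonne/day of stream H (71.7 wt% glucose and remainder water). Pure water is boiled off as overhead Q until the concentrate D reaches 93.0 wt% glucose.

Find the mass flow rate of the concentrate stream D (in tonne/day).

1856 tonne/day

glucose is conserved: 2408×0.717 = 1726.5 tonne/day all reports to the concentrate.
Concentrate = 1726.5/(target fraction) = 1856.5 tonne/day.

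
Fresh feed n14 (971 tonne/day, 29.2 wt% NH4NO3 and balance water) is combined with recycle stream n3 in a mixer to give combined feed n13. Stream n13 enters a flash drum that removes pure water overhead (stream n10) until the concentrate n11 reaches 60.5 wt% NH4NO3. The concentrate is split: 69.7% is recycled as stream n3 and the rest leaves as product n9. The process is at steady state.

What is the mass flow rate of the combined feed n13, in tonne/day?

Overall NH4NO3 balance (none leaves overhead): NH4NO3 in fresh feed = NH4NO3 in product, i.e. 971×0.292 = (1−0.697)·n11·0.605.
n11 = 283.53/(0.605×0.303) = 1546.7 tonne/day.
Recycle n3 = 0.697×1546.7 = 1078 tonne/day.
Combined feed n13 = 971 + 1078 = 2049 tonne/day.

2049 tonne/day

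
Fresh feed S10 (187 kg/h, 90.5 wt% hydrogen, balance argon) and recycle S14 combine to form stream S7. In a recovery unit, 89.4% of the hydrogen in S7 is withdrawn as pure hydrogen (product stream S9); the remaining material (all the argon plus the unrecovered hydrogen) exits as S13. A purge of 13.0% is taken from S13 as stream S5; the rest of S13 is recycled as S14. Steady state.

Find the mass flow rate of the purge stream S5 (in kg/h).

20.33 kg/h

argon enters only via S10 and leaves only via the purge: 187×0.095 = 0.130×(argon in S13), and the recovery unit passes all argon, so argon in S7 = argon in S13 = 136.65 kg/h.
hydrogen in S7: m_A = 187×0.905 + (1−0.130)·(1−0.894)·m_A, so m_A = 169.24/0.9078 = 186.43 kg/h.
S13 = (1−0.894)×186.43 + 136.65 = 156.42 kg/h.
Purge S5 = 0.130×156.42 = 20.334 kg/h.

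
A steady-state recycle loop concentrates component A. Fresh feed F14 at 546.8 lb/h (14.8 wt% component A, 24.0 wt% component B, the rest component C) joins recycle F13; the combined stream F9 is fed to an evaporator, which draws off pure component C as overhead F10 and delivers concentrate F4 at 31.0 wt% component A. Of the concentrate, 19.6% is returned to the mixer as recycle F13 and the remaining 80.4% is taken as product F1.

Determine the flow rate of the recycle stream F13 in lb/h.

Overall component A balance (none leaves overhead): component A in fresh feed = component A in product, i.e. 546.8×0.148 = (1−0.196)·F4·0.310.
F4 = 80.926/(0.310×0.804) = 324.69 lb/h.
Recycle F13 = 0.196×324.69 = 63.64 lb/h.

63.64 lb/h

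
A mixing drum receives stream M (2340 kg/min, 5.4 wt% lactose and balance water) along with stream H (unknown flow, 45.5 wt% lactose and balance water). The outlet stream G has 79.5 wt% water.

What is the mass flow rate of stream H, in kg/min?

Let H be the unknown flow. Total out = 2340 + H.
water balance: 2213.6 + 0.545·H = 0.795·(2340 + H)
(0.545 − 0.795)·H = 0.795×2340 − 2213.6 = -353.34
H = -353.34 / -0.250 = 1413.4 kg/min

1413 kg/min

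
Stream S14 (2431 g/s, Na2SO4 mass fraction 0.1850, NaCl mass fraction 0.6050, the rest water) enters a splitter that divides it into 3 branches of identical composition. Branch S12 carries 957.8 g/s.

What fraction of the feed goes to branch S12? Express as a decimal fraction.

0.394

Fraction to S12 = 957.8/2431 = 0.3940.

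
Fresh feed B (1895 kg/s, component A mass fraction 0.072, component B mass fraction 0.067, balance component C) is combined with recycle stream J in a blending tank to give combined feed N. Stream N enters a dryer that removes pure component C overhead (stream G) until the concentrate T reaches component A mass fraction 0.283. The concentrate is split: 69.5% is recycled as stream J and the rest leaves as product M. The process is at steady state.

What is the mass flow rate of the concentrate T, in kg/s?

Overall component A balance (none leaves overhead): component A in fresh feed = component A in product, i.e. 1895×0.072 = (1−0.695)·T·0.283.
T = 136.44/(0.283×0.305) = 1580.7 kg/s.

1581 kg/s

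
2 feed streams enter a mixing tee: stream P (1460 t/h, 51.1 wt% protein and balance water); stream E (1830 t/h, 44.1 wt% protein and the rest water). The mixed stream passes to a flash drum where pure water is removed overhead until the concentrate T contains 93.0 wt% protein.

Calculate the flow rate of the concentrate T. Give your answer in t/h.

protein entering = 1460×0.511 + 1830×0.441 = 1553.1 t/h.
All protein reports to T, so T = 1553.1/0.930 = 1670 t/h.

1670 t/h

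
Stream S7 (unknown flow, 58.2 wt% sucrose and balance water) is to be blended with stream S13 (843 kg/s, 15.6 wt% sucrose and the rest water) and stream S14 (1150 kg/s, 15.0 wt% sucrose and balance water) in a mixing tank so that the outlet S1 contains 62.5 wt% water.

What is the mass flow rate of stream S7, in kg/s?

Let S7 be the unknown flow. Total out = 1993 + S7.
water balance: 1689 + 0.418·S7 = 0.625·(1993 + S7)
(0.418 − 0.625)·S7 = 0.625×1993 − 1689 = -443.37
S7 = -443.37 / -0.207 = 2141.9 kg/s

2142 kg/s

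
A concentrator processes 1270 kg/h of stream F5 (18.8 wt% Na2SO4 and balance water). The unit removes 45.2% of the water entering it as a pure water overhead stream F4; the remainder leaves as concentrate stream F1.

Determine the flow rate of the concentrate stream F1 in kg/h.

water entering = 1270×0.812 = 1031.2 kg/h; overhead removed = 0.452×1031.2 = 466.12 kg/h.
Concentrate = 1270 − 466.12 = 803.88 kg/h.

803.9 kg/h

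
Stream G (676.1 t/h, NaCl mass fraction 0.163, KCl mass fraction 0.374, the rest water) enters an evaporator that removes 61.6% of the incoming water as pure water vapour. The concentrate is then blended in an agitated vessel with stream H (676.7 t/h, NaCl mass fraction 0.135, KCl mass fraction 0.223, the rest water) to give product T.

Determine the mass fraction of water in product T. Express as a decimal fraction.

0.478

Vapour removed = 0.616×0.463×676.1 = 192.83 t/h; concentrate = 483.27 t/h.
water reaching the mixer = 120.21 (from concentrate) + 676.7×0.642 = 554.65 t/h.
Product flow = 483.27 + 676.7 = 1160 t/h; water fraction = 0.478.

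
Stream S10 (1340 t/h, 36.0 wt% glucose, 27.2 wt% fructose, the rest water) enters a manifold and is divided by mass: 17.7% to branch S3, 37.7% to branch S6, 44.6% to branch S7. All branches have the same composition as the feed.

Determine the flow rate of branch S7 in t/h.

Branch S7 flow = 0.446×1340 = 597.64 t/h.

597.6 t/h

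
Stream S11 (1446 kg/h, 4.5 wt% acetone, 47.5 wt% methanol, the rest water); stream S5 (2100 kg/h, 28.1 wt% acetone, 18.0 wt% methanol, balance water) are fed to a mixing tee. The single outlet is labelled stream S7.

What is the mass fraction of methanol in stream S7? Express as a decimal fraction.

Total flow out = 1446 + 2100 = 3546 kg/h.
methanol in = 1446×0.475 + 2100×0.180 = 1064.8 kg/h.
methanol mass fraction in S7 = 1064.8/3546 = 0.3003.

0.3003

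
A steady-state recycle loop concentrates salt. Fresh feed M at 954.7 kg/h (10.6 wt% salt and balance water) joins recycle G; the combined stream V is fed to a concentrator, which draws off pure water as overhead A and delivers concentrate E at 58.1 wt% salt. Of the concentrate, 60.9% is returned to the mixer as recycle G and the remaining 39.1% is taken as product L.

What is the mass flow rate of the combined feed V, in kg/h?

Overall salt balance (none leaves overhead): salt in fresh feed = salt in product, i.e. 954.7×0.106 = (1−0.609)·E·0.581.
E = 101.2/(0.581×0.391) = 445.47 kg/h.
Recycle G = 0.609×445.47 = 271.29 kg/h.
Combined feed V = 954.7 + 271.29 = 1226 kg/h.

1226 kg/h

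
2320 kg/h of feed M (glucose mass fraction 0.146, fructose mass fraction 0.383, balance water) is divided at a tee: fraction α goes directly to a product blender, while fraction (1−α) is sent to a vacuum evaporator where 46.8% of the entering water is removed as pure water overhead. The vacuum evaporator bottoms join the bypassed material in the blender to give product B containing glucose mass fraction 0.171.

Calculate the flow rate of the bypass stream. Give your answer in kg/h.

781.3 kg/h

All 2320×0.146 = 338.72 kg/h of glucose reaches B, so B = 338.72/0.171 = 1980.8 kg/h and vapour = 339.18 kg/h.
The evaporator receives (1−α)·2320 of feed at 0.471 water and removes 0.468 of that water:
0.468×0.471×(1−α)×2320 = 339.18
(1−α) = 339.18/511.39 = 0.6632;  α = 0.3368.
Bypass flow = 0.3368×2320 = 781.26 kg/h.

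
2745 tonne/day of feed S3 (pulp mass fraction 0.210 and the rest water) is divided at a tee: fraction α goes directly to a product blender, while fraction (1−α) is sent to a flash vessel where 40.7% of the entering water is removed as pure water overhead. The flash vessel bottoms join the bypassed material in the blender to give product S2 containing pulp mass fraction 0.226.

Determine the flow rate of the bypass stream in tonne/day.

2141 tonne/day

All 2745×0.210 = 576.45 tonne/day of pulp reaches S2, so S2 = 576.45/0.226 = 2550.7 tonne/day and vapour = 194.34 tonne/day.
The evaporator receives (1−α)·2745 of feed at 0.790 water and removes 0.407 of that water:
0.407×0.790×(1−α)×2745 = 194.34
(1−α) = 194.34/882.6 = 0.2202;  α = 0.7798.
Bypass flow = 0.7798×2745 = 2140.6 tonne/day.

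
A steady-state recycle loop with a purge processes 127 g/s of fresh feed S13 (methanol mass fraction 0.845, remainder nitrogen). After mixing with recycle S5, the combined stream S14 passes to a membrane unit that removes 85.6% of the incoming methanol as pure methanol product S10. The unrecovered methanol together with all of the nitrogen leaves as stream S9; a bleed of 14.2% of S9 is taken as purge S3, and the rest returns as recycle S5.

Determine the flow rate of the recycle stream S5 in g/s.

134.1 g/s

nitrogen enters only via S13 and leaves only via the purge: 127×0.155 = 0.142×(nitrogen in S9), and the membrane unit passes all nitrogen, so nitrogen in S14 = nitrogen in S9 = 138.63 g/s.
methanol in S14: m_A = 127×0.845 + (1−0.142)·(1−0.856)·m_A, so m_A = 107.31/0.8764 = 122.44 g/s.
S9 = (1−0.856)×122.44 + 138.63 = 156.26 g/s.
Recycle S5 = (1−0.142)×156.26 = 134.07 g/s.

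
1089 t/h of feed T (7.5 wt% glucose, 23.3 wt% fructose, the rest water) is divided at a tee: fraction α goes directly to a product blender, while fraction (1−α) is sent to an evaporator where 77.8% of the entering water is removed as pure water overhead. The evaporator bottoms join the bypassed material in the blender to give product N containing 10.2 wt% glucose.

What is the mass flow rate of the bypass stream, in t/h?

All 1089×0.075 = 81.675 t/h of glucose reaches N, so N = 81.675/0.102 = 800.74 t/h and vapour = 288.26 t/h.
The evaporator receives (1−α)·1089 of feed at 0.692 water and removes 0.778 of that water:
0.778×0.692×(1−α)×1089 = 288.26
(1−α) = 288.26/586.29 = 0.4917;  α = 0.5083.
Bypass flow = 0.5083×1089 = 553.57 t/h.

553.6 t/h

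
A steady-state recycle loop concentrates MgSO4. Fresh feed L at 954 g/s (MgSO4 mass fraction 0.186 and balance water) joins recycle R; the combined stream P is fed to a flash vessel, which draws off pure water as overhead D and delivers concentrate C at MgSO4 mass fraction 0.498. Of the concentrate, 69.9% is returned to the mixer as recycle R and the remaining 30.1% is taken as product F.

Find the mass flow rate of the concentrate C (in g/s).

Overall MgSO4 balance (none leaves overhead): MgSO4 in fresh feed = MgSO4 in product, i.e. 954×0.186 = (1−0.699)·C·0.498.
C = 177.44/(0.498×0.301) = 1183.8 g/s.

1184 g/s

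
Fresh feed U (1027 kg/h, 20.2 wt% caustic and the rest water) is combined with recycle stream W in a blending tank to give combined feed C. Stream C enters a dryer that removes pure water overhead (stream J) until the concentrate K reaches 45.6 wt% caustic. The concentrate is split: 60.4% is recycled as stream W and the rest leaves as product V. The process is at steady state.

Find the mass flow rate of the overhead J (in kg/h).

572.1 kg/h

Overall caustic balance (none leaves overhead): caustic in fresh feed = caustic in product, i.e. 1027×0.202 = (1−0.604)·K·0.456.
K = 207.45/(0.456×0.396) = 1148.8 kg/h.
Recycle W = 0.604×1148.8 = 693.9 kg/h.
Combined feed C = 1027 + 693.9 = 1720.9 kg/h.
Overhead J = C − K = 1720.9 − 1148.8 = 572.06 kg/h.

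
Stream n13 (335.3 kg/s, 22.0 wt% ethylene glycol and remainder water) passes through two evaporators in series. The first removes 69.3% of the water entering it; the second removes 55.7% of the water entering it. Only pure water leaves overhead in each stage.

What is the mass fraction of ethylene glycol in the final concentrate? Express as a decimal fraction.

water in feed = 335.3×0.780 = 261.53 kg/s.
After stage 1: water left = (1−0.693)×261.53 = 80.291; stream total = 154.06 kg/s.
After stage 2: water left = (1−0.557)×80.291 = 35.569; final concentrate = 109.33 kg/s.
ethylene glycol fraction = 73.766/109.33 = 0.6747.

0.6747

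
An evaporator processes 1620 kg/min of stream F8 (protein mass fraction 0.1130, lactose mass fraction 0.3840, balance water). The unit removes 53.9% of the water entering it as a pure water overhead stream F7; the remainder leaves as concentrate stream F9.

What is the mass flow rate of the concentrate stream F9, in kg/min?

1181 kg/min

water entering = 1620×0.503 = 814.86 kg/min; overhead removed = 0.539×814.86 = 439.21 kg/min.
Concentrate = 1620 − 439.21 = 1180.8 kg/min.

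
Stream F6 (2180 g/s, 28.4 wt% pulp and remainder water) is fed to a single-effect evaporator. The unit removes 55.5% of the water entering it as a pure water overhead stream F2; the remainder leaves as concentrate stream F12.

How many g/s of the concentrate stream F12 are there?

1314 g/s

water entering = 2180×0.716 = 1560.9 g/s; overhead removed = 0.555×1560.9 = 866.29 g/s.
Concentrate = 2180 − 866.29 = 1313.7 g/s.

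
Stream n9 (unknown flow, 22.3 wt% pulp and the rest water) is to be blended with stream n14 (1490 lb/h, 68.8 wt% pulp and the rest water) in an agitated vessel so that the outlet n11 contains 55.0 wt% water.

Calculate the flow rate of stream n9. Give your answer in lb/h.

1562 lb/h

Let n9 be the unknown flow. Total out = 1490 + n9.
water balance: 464.88 + 0.777·n9 = 0.550·(1490 + n9)
(0.777 − 0.550)·n9 = 0.550×1490 − 464.88 = 354.62
n9 = 354.62 / 0.227 = 1562.2 lb/h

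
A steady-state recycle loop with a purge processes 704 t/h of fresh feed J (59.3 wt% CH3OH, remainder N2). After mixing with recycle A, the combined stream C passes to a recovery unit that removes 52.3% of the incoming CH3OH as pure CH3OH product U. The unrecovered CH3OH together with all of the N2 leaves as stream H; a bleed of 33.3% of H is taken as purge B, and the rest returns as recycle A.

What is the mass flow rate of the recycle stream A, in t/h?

768.7 t/h

N2 enters only via J and leaves only via the purge: 704×0.407 = 0.333×(N2 in H), and the recovery unit passes all N2, so N2 in C = N2 in H = 860.44 t/h.
CH3OH in C: m_A = 704×0.593 + (1−0.333)·(1−0.523)·m_A, so m_A = 417.47/0.6818 = 612.27 t/h.
H = (1−0.523)×612.27 + 860.44 = 1152.5 t/h.
Recycle A = (1−0.333)×1152.5 = 768.72 t/h.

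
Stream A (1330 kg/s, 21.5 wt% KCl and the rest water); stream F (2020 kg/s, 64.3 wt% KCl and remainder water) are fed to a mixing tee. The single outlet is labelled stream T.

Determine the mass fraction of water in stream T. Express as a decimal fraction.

0.527

Total flow out = 1330 + 2020 = 3350 kg/s.
water in = 1330×0.785 + 2020×0.357 = 1765.2 kg/s.
water mass fraction in T = 1765.2/3350 = 0.527.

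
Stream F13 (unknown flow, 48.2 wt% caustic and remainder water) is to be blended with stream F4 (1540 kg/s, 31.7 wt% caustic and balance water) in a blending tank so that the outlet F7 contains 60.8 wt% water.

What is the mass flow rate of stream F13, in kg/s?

Let F13 be the unknown flow. Total out = 1540 + F13.
water balance: 1051.8 + 0.518·F13 = 0.608·(1540 + F13)
(0.518 − 0.608)·F13 = 0.608×1540 − 1051.8 = -115.5
F13 = -115.5 / -0.090 = 1283.3 kg/s

1283 kg/s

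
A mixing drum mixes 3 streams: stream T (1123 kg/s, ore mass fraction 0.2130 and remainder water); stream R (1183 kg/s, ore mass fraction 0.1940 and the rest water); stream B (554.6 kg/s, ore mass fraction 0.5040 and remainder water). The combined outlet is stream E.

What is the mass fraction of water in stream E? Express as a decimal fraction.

0.7384

Total flow out = 1123 + 1183 + 554.6 = 2860.6 kg/s.
water in = 1123×0.787 + 1183×0.806 + 554.6×0.496 = 2112.4 kg/s.
water mass fraction in E = 2112.4/2860.6 = 0.7384.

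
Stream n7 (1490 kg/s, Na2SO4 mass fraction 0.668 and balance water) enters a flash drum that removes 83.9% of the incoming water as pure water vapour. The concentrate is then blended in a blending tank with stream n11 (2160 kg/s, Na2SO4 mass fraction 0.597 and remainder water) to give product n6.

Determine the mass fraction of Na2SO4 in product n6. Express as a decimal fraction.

0.706

Vapour removed = 0.839×0.332×1490 = 415.04 kg/s; concentrate = 1075 kg/s.
Na2SO4 reaching the mixer = 995.32 (from concentrate) + 2160×0.597 = 2284.8 kg/s.
Product flow = 1075 + 2160 = 3235 kg/s; Na2SO4 fraction = 0.706.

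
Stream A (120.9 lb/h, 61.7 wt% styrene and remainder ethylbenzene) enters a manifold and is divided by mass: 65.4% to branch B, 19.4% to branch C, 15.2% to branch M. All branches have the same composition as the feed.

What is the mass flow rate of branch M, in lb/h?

Branch M flow = 0.152×120.9 = 18.377 lb/h.

18.38 lb/h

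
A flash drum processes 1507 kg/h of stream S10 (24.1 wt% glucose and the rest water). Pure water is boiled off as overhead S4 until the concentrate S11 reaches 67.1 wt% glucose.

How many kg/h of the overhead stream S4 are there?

glucose is conserved: 1507×0.241 = 363.19 kg/h all reports to the concentrate.
Concentrate = 363.19/(target fraction) = 541.26 kg/h.
Overhead = 1507 − 541.26 = 965.74 kg/h.

965.7 kg/h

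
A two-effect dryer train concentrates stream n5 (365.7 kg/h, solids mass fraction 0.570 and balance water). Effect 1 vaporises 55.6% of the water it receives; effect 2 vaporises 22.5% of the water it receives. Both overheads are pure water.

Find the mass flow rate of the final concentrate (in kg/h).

262.6 kg/h

water in feed = 365.7×0.430 = 157.25 kg/h.
After stage 1: water left = (1−0.556)×157.25 = 69.819; stream total = 278.27 kg/h.
After stage 2: water left = (1−0.225)×69.819 = 54.11; final concentrate = 262.56 kg/h.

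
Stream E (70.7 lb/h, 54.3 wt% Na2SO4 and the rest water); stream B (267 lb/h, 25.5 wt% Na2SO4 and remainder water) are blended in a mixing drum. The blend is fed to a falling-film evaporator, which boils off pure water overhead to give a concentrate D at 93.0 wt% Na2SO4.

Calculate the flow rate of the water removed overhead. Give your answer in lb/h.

Na2SO4 entering = 70.7×0.543 + 267×0.255 = 106.48 lb/h.
All Na2SO4 reports to D, so D = 106.48/0.930 = 114.49 lb/h.
Total feed = 337.7 lb/h; overhead = 337.7 − 114.49 = 223.21 lb/h.

223.2 lb/h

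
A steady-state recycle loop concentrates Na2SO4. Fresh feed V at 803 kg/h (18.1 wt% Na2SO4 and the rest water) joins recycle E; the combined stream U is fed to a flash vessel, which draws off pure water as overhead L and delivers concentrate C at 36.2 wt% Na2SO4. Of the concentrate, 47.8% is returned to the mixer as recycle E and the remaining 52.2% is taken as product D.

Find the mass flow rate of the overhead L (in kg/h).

Overall Na2SO4 balance (none leaves overhead): Na2SO4 in fresh feed = Na2SO4 in product, i.e. 803×0.181 = (1−0.478)·C·0.362.
C = 145.34/(0.362×0.522) = 769.16 kg/h.
Recycle E = 0.478×769.16 = 367.66 kg/h.
Combined feed U = 803 + 367.66 = 1170.7 kg/h.
Overhead L = U − C = 1170.7 − 769.16 = 401.5 kg/h.

401.5 kg/h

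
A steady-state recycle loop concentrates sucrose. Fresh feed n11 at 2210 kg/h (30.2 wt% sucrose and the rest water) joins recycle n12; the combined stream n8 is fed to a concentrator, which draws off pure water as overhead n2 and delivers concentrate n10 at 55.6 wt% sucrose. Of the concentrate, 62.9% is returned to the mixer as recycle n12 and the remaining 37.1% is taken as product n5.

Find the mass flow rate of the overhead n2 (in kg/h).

1010 kg/h

Overall sucrose balance (none leaves overhead): sucrose in fresh feed = sucrose in product, i.e. 2210×0.302 = (1−0.629)·n10·0.556.
n10 = 667.42/(0.556×0.371) = 3235.6 kg/h.
Recycle n12 = 0.629×3235.6 = 2035.2 kg/h.
Combined feed n8 = 2210 + 2035.2 = 4245.2 kg/h.
Overhead n2 = n8 − n10 = 4245.2 − 3235.6 = 1009.6 kg/h.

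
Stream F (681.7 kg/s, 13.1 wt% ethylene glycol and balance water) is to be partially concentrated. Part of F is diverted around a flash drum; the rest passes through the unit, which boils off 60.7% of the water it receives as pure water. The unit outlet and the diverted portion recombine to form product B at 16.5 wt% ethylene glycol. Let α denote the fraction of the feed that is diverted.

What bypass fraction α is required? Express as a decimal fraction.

All 681.7×0.131 = 89.303 kg/s of ethylene glycol reaches B, so B = 89.303/0.165 = 541.23 kg/s and vapour = 140.47 kg/s.
The evaporator receives (1−α)·681.7 of feed at 0.869 water and removes 0.607 of that water:
0.607×0.869×(1−α)×681.7 = 140.47
(1−α) = 140.47/359.59 = 0.3906;  α = 0.6094.

0.609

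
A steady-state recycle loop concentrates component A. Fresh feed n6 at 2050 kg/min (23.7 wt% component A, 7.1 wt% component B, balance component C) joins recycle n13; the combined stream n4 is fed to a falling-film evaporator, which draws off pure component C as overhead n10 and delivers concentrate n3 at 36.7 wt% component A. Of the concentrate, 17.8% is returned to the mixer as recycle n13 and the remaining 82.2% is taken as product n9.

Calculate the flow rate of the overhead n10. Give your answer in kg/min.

726.2 kg/min

Overall component A balance (none leaves overhead): component A in fresh feed = component A in product, i.e. 2050×0.237 = (1−0.178)·n3·0.367.
n3 = 485.85/(0.367×0.822) = 1610.5 kg/min.
Recycle n13 = 0.178×1610.5 = 286.67 kg/min.
Combined feed n4 = 2050 + 286.67 = 2336.7 kg/min.
Overhead n10 = n4 − n3 = 2336.7 − 1610.5 = 726.16 kg/min.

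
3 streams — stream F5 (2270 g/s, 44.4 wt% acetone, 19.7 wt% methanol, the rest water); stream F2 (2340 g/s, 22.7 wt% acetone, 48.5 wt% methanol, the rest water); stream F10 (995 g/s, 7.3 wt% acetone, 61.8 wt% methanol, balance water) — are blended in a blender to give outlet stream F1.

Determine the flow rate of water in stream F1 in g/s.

1796 g/s

water out = water in = 2270×0.359 + 2340×0.288 + 995×0.309 = 1796.3 g/s.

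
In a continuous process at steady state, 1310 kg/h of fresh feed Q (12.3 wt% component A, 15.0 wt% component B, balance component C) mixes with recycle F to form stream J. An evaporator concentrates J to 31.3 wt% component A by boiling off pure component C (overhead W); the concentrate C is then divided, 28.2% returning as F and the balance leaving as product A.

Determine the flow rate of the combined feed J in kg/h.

1512 kg/h

Overall component A balance (none leaves overhead): component A in fresh feed = component A in product, i.e. 1310×0.123 = (1−0.282)·C·0.313.
C = 161.13/(0.313×0.718) = 716.98 kg/h.
Recycle F = 0.282×716.98 = 202.19 kg/h.
Combined feed J = 1310 + 202.19 = 1512.2 kg/h.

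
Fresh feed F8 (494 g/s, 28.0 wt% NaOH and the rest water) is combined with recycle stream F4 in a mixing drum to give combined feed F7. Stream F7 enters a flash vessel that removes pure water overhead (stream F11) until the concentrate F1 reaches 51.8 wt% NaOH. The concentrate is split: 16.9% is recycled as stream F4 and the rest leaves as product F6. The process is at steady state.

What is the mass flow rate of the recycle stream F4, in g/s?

Overall NaOH balance (none leaves overhead): NaOH in fresh feed = NaOH in product, i.e. 494×0.280 = (1−0.169)·F1·0.518.
F1 = 138.32/(0.518×0.831) = 321.33 g/s.
Recycle F4 = 0.169×321.33 = 54.305 g/s.

54.31 g/s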